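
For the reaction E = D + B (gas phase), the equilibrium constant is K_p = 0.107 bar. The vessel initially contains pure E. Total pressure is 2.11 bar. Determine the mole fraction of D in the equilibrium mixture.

y_D = 0.180

Let X = conversion of E (basis 1 mol E); extent of reaction ξ = X.
Species balance: n_E = 1 − X; n_D = X; n_B = X.
Total moles n_T = 1 + X.
y_i = n_i/n_T, p_i = y_i·P. K_p = p_D p_B / (p_E).
Equating to 0.107 bar and solving on 0 < X < 1: X = 0.220.
Then n_D = 0.22, n_T = 1.22, so y_D = 0.180.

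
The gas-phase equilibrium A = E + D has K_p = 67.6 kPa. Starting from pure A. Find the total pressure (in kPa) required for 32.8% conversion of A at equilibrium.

Take 1 mol A as basis and let X be its fractional conversion, so ξ = X.
At extent ξ: n_A = 1 − X; n_E = X; n_D = X.
Summing: n_T = 1 + X.
K_p = p_E p_D / (p_A) with p_i = (n_i/n_T)·P.
At X = 0.328: the mole-fraction product g(X) = Π y_i^ν_i = 0.1206. Since K_p = g(X)·P^{1}, P = (K_p/g)^(1/1) = (67.6/0.1206)^(1/1) = 561 kPa.

P = 561 kPa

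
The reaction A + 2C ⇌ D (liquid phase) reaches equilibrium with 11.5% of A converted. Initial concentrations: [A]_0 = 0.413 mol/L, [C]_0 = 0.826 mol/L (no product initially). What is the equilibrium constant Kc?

Let X = conversion of A.
Concentrations: [A] = 0.413 − 0.413X; [C] = 0.826 − 0.826X; [D] = 0.413X.
At X = 0.115: [A] = 0.366, [C] = 0.731, [D] = 0.0475.
Kc = [D] / ([A] [C]^2) = 0.243 (mol/L)^-2.

Kc = 0.243 (mol/L)^-2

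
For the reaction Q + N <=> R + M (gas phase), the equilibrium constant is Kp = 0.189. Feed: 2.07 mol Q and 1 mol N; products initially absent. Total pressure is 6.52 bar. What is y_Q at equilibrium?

Let X = conversion of N (basis 1 mol N); extent of reaction ξ = X.
At extent ξ: n_Q = 2.07 − X; n_N = 1 − X; n_R = X; n_M = X.
Since Δν = 0, n_T = 3.07 throughout.
Mole fractions y_i = n_i/n_T; Kp = p_R p_M / (p_Q p_N) with p_i = y_i·P.
Equating to 0.189 and solving on 0 < X < 1: X = 0.424.
Then n_Q = 1.65, n_T = 3.07, so y_Q = 0.536.

y_Q = 0.536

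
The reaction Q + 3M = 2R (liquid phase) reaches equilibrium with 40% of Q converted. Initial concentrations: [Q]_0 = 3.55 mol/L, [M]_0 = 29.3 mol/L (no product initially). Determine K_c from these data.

K_c = 0.000241 (mol/L)^-2

Let X = conversion of Q.
Concentrations: [Q] = 3.55 − 3.55X; [M] = 29.3 − 10.6X; [R] = 7.1X.
At X = 0.4: [Q] = 2.13, [M] = 25, [R] = 2.84.
K_c = [R]^2 / ([Q] [M]^3) = 0.000241 (mol/L)^-2.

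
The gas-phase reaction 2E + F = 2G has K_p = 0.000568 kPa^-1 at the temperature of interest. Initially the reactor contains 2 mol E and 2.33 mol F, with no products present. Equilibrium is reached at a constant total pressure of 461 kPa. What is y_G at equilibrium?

Let X = conversion of E (basis 2 mol E); extent of reaction ξ = X.
Moles: n_E = 2 − 2X; n_F = 2.33 − X; n_G = 2X.
Total moles n_T = 4.33 − X.
With p_i = (n_i/n_T)P, K_p = p_G^2 / (p_E^2 p_F).
This yields a degree-3 equation in X; solving on (0,1), X = 0.267.
Then n_G = 0.534, n_T = 4.06, so y_G = 0.132.

y_G = 0.132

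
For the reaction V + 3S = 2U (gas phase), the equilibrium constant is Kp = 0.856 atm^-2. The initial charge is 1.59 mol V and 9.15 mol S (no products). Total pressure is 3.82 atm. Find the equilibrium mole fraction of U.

y_U = 0.327

Take 1.59 mol V as basis and let X be its fractional conversion, so ξ = 1.59X.
At extent ξ: n_V = 1.59 − 1.59X; n_S = 9.15 − 4.77X; n_U = 3.18X.
Total moles n_T = 10.7 − 3.18X.
With p_i = (n_i/n_T)P, Kp = p_U^2 / (p_V p_S^3).
Substituting and setting equal to 0.856 atm^-2 gives a polynomial in X; the root in (0,1) is X = 0.833.
Then n_U = 2.65, n_T = 8.09, so y_U = 0.327.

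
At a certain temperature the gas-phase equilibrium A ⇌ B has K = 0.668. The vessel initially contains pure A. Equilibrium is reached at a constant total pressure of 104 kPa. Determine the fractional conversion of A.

X = 0.400

Take 1 mol A as basis and let X be its fractional conversion, so ξ = X.
Species balance: n_A = 1 − X; n_B = X.
n_T stays at 1 (no change in mole number).
y_i = n_i/n_T, p_i = y_i·P. K = p_B / (p_A).
Setting this equal to 0.668 and taking the physical root (0 < X < 1) gives X = 0.400.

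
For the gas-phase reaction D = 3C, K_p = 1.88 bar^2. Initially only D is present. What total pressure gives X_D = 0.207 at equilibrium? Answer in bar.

P = 3.53 bar

Let X = conversion of D (basis 1 mol D); extent of reaction ξ = X.
Species balance: n_D = 1 − X; n_C = 3X.
Summing: n_T = 1 + 2X.
K_p = p_C^3 / (p_D) with p_i = (n_i/n_T)·P.
At X = 0.207: the mole-fraction product g(X) = Π y_i^ν_i = 0.151. Since K_p = g(X)·P^{2}, P = (K_p/g)^(1/2) = (1.88/0.151)^(1/2) = 3.53 bar.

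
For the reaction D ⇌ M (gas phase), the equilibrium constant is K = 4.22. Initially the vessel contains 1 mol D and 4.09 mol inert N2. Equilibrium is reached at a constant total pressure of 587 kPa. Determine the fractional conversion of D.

Take 1 mol D as basis and let X be its fractional conversion, so ξ = X.
Species balance: n_D = 1 − X; n_M = X; n_I = 4.09 (inert).
Total moles n_T = 5.09 (Δν = 0, constant).
With p_i = (n_i/n_T)P, K = p_M / (p_D).
Substituting and setting equal to 4.22 gives a polynomial in X; the root in (0,1) is X = 0.808.

X = 0.808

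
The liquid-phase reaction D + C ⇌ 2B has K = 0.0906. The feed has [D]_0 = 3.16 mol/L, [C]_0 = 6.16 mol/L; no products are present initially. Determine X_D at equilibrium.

Let X = conversion of D; extent ξ = 3.16·X mol/L.
Concentrations: [D] = 3.16 − 3.16X; [C] = 6.16 − 3.16X; [B] = 6.32X.
K = [B]^2 / ([D] [C]).
This equals 0.0906 at X = 0.181 (the root in 0 < X < 1).

X = 0.181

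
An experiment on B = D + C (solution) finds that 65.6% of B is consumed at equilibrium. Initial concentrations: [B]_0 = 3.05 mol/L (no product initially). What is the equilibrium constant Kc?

Let X = conversion of B.
Concentrations: [B] = 3.05 − 3.05X; [D] = 3.05X; [C] = 3.05X.
At X = 0.656: [B] = 1.05, [D] = 2, [C] = 2.
Kc = [D] [C] / ([B]) = 3.82 mol/L.

Kc = 3.82 mol/L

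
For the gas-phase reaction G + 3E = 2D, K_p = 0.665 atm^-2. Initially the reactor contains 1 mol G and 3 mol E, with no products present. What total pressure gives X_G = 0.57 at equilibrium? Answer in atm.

P = 4.16 atm

Take 1 mol G as basis and let X be its fractional conversion, so ξ = X.
Species balance: n_G = 1 − X; n_E = 3 − 3X; n_D = 2X.
Total moles n_T = 4 − 2X.
K_p = p_D^2 / (p_G p_E^3) with p_i = (n_i/n_T)·P.
At X = 0.57: the mole-fraction product g(X) = Π y_i^ν_i = 11.52. Since K_p = g(X)·P^{-2}, P = (g/K_p)^(1/2) = (11.52/0.665)^(1/2) = 4.16 atm.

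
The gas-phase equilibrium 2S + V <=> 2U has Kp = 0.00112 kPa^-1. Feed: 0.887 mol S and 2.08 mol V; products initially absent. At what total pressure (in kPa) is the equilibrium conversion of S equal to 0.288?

P = 212 kPa

Let X = conversion of S (basis 0.887 mol S); extent of reaction ξ = 0.444X.
Species balance: n_S = 0.887 − 0.887X; n_V = 2.08 − 0.444X; n_U = 0.887X.
Summing: n_T = 2.97 − 0.444X.
Kp = p_U^2 / (p_S^2 p_V) with p_i = (n_i/n_T)·P.
At X = 0.288: the mole-fraction product g(X) = Π y_i^ν_i = 0.238. Since Kp = g(X)·P^{-1}, P = (g/Kp)^(1/1) = (0.238/0.00112)^(1/1) = 212 kPa.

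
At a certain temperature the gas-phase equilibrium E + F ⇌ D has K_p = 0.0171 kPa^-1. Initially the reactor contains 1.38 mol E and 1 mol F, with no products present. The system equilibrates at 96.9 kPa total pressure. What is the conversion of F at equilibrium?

X = 0.445

Take 1 mol F as basis and let X be its fractional conversion, so ξ = X.
Species balance: n_E = 1.38 − X; n_F = 1 − X; n_D = X.
Total moles n_T = 2.38 − X.
With p_i = (n_i/n_T)P, K_p = p_D / (p_E p_F).
Setting this equal to 0.0171 kPa^-1 and taking the physical root (0 < X < 1) gives X = 0.445.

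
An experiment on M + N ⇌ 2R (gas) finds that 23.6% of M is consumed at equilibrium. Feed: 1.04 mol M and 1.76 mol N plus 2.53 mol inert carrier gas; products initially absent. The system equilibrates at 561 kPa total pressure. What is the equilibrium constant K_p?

K_p = 0.2

Take 1.04 mol M as basis and let X be its fractional conversion, so ξ = 1.04X.
At extent ξ: n_M = 1.04 − 1.04X; n_N = 1.76 − 1.04X; n_R = 2.08X; n_I = 2.53 (inert).
n_T stays at 5.33 (no change in mole number).
At X = 0.236: n_M = 0.795, n_N = 1.51, n_R = 0.491, n_T = 5.33.
p_i = (n_i/n_T)·P. K_p = p_R^2 / (p_M p_N) = 0.2.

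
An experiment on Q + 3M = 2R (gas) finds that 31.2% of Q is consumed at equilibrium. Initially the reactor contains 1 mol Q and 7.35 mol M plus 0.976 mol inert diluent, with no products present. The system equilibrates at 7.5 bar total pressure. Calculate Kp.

Take 1 mol Q as basis and let X be its fractional conversion, so ξ = X.
At extent ξ: n_Q = 1 − X; n_M = 7.35 − 3X; n_R = 2X; n_I = 0.976 (inert).
Summing: n_T = 9.33 − 2X.
At X = 0.312: n_Q = 0.688, n_M = 6.41, n_R = 0.624, n_T = 8.7.
p_i = (n_i/n_T)·P. Kp = p_R^2 / (p_Q p_M^3) = 0.00289 bar^-2.

Kp = 0.00289 bar^-2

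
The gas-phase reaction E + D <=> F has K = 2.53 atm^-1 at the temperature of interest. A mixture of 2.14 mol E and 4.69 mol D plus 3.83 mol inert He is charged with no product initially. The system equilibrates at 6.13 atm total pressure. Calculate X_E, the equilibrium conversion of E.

X = 0.835

Let X = conversion of E (basis 2.14 mol E); extent of reaction ξ = 2.14X.
Species balance: n_E = 2.14 − 2.14X; n_D = 4.69 − 2.14X; n_F = 2.14X; n_I = 3.83 (inert).
Summing: n_T = 10.7 − 2.14X.
y_i = n_i/n_T, p_i = y_i·P. K = p_F / (p_E p_D).
Equating to 2.53 atm^-1 and solving on 0 < X < 1: X = 0.835.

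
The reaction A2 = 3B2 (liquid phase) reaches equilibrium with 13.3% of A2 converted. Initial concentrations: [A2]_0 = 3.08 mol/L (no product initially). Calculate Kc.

Kc = 0.695 (mol/L)^2

Let X = conversion of A2.
Concentrations: [A2] = 3.08 − 3.08X; [B2] = 9.24X.
At X = 0.133: [A2] = 2.67, [B2] = 1.23.
Kc = [B2]^3 / ([A2]) = 0.695 (mol/L)^2.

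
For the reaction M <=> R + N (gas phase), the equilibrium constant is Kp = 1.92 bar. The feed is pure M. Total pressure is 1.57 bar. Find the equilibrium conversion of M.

Let X = conversion of M (basis 1 mol M); extent of reaction ξ = X.
Species balance: n_M = 1 − X; n_R = X; n_N = X.
Total moles n_T = 1 + X.
Mole fractions y_i = n_i/n_T; Kp = p_R p_N / (p_M) with p_i = y_i·P.
Equating to 1.92 bar and solving on 0 < X < 1: X = 0.742.

X = 0.742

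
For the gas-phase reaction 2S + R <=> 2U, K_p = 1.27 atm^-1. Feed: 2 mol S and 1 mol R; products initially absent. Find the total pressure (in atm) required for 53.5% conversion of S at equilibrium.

P = 5.53 atm

Take 2 mol S as basis and let X be its fractional conversion, so ξ = X.
Moles: n_S = 2 − 2X; n_R = 1 − X; n_U = 2X.
n_T = Σnᵢ = 3 − X.
K_p = p_U^2 / (p_S^2 p_R) with p_i = (n_i/n_T)·P.
At X = 0.535: the mole-fraction product g(X) = Π y_i^ν_i = 7.017. Since K_p = g(X)·P^{-1}, P = (g/K_p)^(1/1) = (7.017/1.27)^(1/1) = 5.53 atm.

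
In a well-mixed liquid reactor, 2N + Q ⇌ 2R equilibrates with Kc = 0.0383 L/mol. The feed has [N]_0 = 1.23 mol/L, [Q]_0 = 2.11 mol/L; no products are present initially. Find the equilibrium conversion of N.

Let X = conversion of N; extent ξ = 1.23X/2 mol/L.
Concentrations: [N] = 1.23 − 1.23X; [Q] = 2.11 − 0.615X; [R] = 1.23X.
Kc = [R]^2 / ([N]^2 [Q]).
Setting equal to 0.0383 and solving for X on (0,1) gives X = 0.216.

X = 0.216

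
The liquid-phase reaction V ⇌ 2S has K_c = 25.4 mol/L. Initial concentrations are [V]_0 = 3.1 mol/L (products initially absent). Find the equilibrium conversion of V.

Let X = conversion of V; extent ξ = 3.1·X mol/L.
Concentrations: [V] = 3.1 − 3.1X; [S] = 6.2X.
K_c = [S]^2 / ([V]).
Equating to 25.4 mol/L: the physical root is X = 0.736.

X = 0.736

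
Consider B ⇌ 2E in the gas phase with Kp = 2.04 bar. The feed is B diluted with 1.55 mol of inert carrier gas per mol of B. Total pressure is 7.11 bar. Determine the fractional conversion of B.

Let X = conversion of B (basis 1 mol B); extent of reaction ξ = X.
Mole table: n_B = 1 − X; n_E = 2X; n_I = 1.55 (inert).
Summing: n_T = 2.55 + X.
Mole fractions y_i = n_i/n_T; Kp = p_E^2 / (p_B) with p_i = y_i·P.
Equating to 2.04 bar and solving on 0 < X < 1: X = 0.364.

X = 0.364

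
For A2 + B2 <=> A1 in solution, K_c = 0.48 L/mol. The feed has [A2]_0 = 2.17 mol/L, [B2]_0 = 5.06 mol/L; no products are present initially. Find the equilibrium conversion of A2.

X = 0.638

Let X = conversion of A2; extent ξ = 2.17·X mol/L.
Concentrations: [A2] = 2.17 − 2.17X; [B2] = 5.06 − 2.17X; [A1] = 2.17X.
K_c = [A1] / ([A2] [B2]).
Setting equal to 0.48 and solving for X on (0,1) gives X = 0.638.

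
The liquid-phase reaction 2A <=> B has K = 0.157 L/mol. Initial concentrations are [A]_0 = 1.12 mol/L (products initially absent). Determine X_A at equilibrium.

Let X = conversion of A; extent ξ = 1.12X/2 mol/L.
Concentrations: [A] = 1.12 − 1.12X; [B] = 0.56X.
K = [B] / ([A]^2).
This equals 0.157 at X = 0.216 (the root in 0 < X < 1).

X = 0.216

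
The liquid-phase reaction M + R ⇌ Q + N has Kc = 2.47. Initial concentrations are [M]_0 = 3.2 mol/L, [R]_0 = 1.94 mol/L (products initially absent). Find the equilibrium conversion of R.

X = 0.748

Let X = conversion of R; extent ξ = 1.94·X mol/L.
Concentrations: [M] = 3.2 − 1.94X; [R] = 1.94 − 1.94X; [Q] = 1.94X; [N] = 1.94X.
Kc = [Q] [N] / ([M] [R]).
This equals 2.47 at X = 0.748 (the root in 0 < X < 1).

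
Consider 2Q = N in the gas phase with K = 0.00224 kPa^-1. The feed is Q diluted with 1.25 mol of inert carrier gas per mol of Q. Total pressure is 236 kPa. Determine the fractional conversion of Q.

X = 0.268

Let X = conversion of Q (basis 1 mol Q); extent of reaction ξ = 0.5X.
At extent ξ: n_Q = 1 − X; n_N = 0.5X; n_I = 1.25 (inert).
Summing: n_T = 2.25 − 0.5X.
With p_i = (n_i/n_T)P, K = p_N / (p_Q^2).
This yields a degree-2 equation in X; solving on (0,1), X = 0.268.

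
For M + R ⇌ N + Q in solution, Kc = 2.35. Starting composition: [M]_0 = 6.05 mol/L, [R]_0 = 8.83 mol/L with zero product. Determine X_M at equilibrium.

Let X = conversion of M; extent ξ = 6.05·X mol/L.
Concentrations: [M] = 6.05 − 6.05X; [R] = 8.83 − 6.05X; [N] = 6.05X; [Q] = 6.05X.
Kc = [N] [Q] / ([M] [R]).
Solving Kc = 2.35 for X ∈ (0,1): X = 0.712.

X = 0.712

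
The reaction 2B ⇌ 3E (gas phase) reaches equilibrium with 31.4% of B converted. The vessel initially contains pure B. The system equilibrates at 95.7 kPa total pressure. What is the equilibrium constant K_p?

Let X = conversion of B (basis 1 mol B); extent of reaction ξ = 0.5X.
Moles: n_B = 1 − X; n_E = 1.5X.
n_T = Σnᵢ = 1 + 0.5X.
At X = 0.314: n_B = 0.686, n_E = 0.471, n_T = 1.16.
p_i = (n_i/n_T)·P. K_p = p_E^3 / (p_B^2) = 18.4 kPa.

K_p = 18.4 kPa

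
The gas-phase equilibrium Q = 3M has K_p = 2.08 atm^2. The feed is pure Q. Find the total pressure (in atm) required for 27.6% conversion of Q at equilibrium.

P = 2.53 atm

Basis: 1 mol Q initially; let X = conversion of Q. Extent ξ = X.
Moles: n_Q = 1 − X; n_M = 3X.
n_T = Σnᵢ = 1 + 2X.
K_p = p_M^3 / (p_Q) with p_i = (n_i/n_T)·P.
At X = 0.276: the mole-fraction product g(X) = Π y_i^ν_i = 0.3255. Since K_p = g(X)·P^{2}, P = (K_p/g)^(1/2) = (2.08/0.3255)^(1/2) = 2.53 atm.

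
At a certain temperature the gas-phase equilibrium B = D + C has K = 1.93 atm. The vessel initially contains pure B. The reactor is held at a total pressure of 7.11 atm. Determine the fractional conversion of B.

Let X = conversion of B (basis 1 mol B); extent of reaction ξ = X.
Species balance: n_B = 1 − X; n_D = X; n_C = X.
n_T = Σnᵢ = 1 + X.
Mole fractions y_i = n_i/n_T; K = p_D p_C / (p_B) with p_i = y_i·P.
Equating to 1.93 atm and solving on 0 < X < 1: X = 0.462.

X = 0.462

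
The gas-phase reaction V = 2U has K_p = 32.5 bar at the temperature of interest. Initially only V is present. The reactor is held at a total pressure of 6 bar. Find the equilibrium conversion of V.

X = 0.758

Basis: 1 mol V initially; let X = conversion of V. Extent ξ = X.
Species balance: n_V = 1 − X; n_U = 2X.
Summing: n_T = 1 + X.
y_i = n_i/n_T, p_i = y_i·P. K_p = p_U^2 / (p_V).
Setting this equal to 32.5 bar and taking the physical root (0 < X < 1) gives X = 0.758.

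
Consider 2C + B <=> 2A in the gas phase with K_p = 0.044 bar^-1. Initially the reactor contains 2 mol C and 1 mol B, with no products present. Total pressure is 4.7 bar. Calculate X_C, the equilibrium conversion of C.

Let X = conversion of C (basis 2 mol C); extent of reaction ξ = X.
At extent ξ: n_C = 2 − 2X; n_B = 1 − X; n_A = 2X.
n_T = Σnᵢ = 3 − X.
y_i = n_i/n_T, p_i = y_i·P. K_p = p_A^2 / (p_C^2 p_B).
Equating to 0.044 bar^-1 and solving on 0 < X < 1: X = 0.196.

X = 0.196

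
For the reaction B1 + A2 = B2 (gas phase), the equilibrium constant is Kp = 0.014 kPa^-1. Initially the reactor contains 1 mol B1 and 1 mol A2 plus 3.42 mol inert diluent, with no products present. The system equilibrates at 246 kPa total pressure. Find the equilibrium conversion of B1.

Take 1 mol B1 as basis and let X be its fractional conversion, so ξ = X.
Species balance: n_B1 = 1 − X; n_A2 = 1 − X; n_B2 = X; n_I = 3.42 (inert).
n_T = Σnᵢ = 5.42 − X.
Mole fractions y_i = n_i/n_T; Kp = p_B2 / (p_B1 p_A2) with p_i = y_i·P.
Substituting and setting equal to 0.014 kPa^-1 gives a polynomial in X; the root in (0,1) is X = 0.316.

X = 0.316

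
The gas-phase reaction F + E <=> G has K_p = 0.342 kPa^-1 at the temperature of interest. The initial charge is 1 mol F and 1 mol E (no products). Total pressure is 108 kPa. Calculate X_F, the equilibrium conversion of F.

X = 0.838

Let X = conversion of F (basis 1 mol F); extent of reaction ξ = X.
Moles: n_F = 1 − X; n_E = 1 − X; n_G = X.
Total moles n_T = 2 − X.
y_i = n_i/n_T, p_i = y_i·P. K_p = p_G / (p_F p_E).
Setting this equal to 0.342 kPa^-1 and taking the physical root (0 < X < 1) gives X = 0.838.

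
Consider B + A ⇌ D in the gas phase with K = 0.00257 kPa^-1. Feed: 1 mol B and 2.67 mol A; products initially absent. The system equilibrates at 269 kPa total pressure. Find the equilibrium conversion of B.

X = 0.326

Basis: 1 mol B initially; let X = conversion of B. Extent ξ = X.
Species balance: n_B = 1 − X; n_A = 2.67 − X; n_D = X.
Summing: n_T = 3.67 − X.
y_i = n_i/n_T, p_i = y_i·P. K = p_D / (p_B p_A).
Setting this equal to 0.00257 kPa^-1 and taking the physical root (0 < X < 1) gives X = 0.326.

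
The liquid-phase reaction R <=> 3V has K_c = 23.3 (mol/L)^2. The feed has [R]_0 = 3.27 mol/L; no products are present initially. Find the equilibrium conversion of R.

Let X = conversion of R; extent ξ = 3.27·X mol/L.
Concentrations: [R] = 3.27 − 3.27X; [V] = 9.81X.
K_c = [V]^3 / ([R]).
Setting equal to 23.3 and solving for X on (0,1) gives X = 0.370.

X = 0.370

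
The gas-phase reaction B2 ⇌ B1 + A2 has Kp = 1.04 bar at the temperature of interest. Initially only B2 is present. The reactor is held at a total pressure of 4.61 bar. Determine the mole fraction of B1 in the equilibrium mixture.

Let X = conversion of B2 (basis 1 mol B2); extent of reaction ξ = X.
Mole table: n_B2 = 1 − X; n_B1 = X; n_A2 = X.
Total moles n_T = 1 + X.
y_i = n_i/n_T, p_i = y_i·P. Kp = p_B1 p_A2 / (p_B2).
Setting this equal to 1.04 bar and taking the physical root (0 < X < 1) gives X = 0.429.
Then n_B1 = 0.429, n_T = 1.43, so y_B1 = 0.300.

y_B1 = 0.300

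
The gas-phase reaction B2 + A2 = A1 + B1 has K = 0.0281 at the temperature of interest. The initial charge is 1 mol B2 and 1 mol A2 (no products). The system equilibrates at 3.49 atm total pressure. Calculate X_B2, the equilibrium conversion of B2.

Let X = conversion of B2 (basis 1 mol B2); extent of reaction ξ = X.
Mole table: n_B2 = 1 − X; n_A2 = 1 − X; n_A1 = X; n_B1 = X.
Total moles n_T = 2 (Δν = 0, constant).
y_i = n_i/n_T, p_i = y_i·P. K = p_A1 p_B1 / (p_B2 p_A2).
Substituting and setting equal to 0.0281 gives a polynomial in X; the root in (0,1) is X = 0.144.

X = 0.144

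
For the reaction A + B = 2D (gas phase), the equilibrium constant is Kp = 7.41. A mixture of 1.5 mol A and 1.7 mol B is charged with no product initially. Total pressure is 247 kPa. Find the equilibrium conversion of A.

Take 1.5 mol A as basis and let X be its fractional conversion, so ξ = 1.5X.
Mole table: n_A = 1.5 − 1.5X; n_B = 1.7 − 1.5X; n_D = 3X.
n_T stays at 3.2 (no change in mole number).
y_i = n_i/n_T, p_i = y_i·P. Kp = p_D^2 / (p_A p_B).
Equating to 7.41 and solving on 0 < X < 1: X = 0.612.

X = 0.612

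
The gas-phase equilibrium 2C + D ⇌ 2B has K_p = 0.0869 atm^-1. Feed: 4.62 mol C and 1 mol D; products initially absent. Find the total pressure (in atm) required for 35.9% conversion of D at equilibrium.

Basis: 1 mol D initially; let X = conversion of D. Extent ξ = X.
At extent ξ: n_C = 4.62 − 2X; n_D = 1 − X; n_B = 2X.
Summing: n_T = 5.62 − X.
K_p = p_B^2 / (p_C^2 p_D) with p_i = (n_i/n_T)·P.
At X = 0.359: the mole-fraction product g(X) = Π y_i^ν_i = 0.2779. Since K_p = g(X)·P^{-1}, P = (g/K_p)^(1/1) = (0.2779/0.0869)^(1/1) = 3.2 atm.

P = 3.2 atm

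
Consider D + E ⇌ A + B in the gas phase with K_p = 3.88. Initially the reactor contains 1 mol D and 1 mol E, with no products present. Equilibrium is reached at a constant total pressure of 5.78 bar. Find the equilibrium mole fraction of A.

y_A = 0.332

Take 1 mol D as basis and let X be its fractional conversion, so ξ = X.
Moles: n_D = 1 − X; n_E = 1 − X; n_A = X; n_B = X.
Total moles n_T = 2 (Δν = 0, constant).
y_i = n_i/n_T, p_i = y_i·P. K_p = p_A p_B / (p_D p_E).
This yields a degree-2 equation in X; solving on (0,1), X = 0.663.
Then n_A = 0.663, n_T = 2, so y_A = 0.332.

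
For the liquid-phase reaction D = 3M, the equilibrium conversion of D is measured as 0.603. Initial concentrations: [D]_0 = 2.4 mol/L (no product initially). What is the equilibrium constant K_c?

Let X = conversion of D.
Concentrations: [D] = 2.4 − 2.4X; [M] = 7.2X.
At X = 0.603: [D] = 0.953, [M] = 4.34.
K_c = [M]^3 / ([D]) = 85.9 (mol/L)^2.

K_c = 85.9 (mol/L)^2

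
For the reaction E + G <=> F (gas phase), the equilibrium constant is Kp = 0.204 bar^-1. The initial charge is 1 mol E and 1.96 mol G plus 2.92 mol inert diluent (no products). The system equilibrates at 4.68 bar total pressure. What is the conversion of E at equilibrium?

Basis: 1 mol E initially; let X = conversion of E. Extent ξ = X.
At extent ξ: n_E = 1 − X; n_G = 1.96 − X; n_F = X; n_I = 2.92 (inert).
n_T = Σnᵢ = 5.88 − X.
With p_i = (n_i/n_T)P, Kp = p_F / (p_E p_G).
This yields a degree-2 equation in X; solving on (0,1), X = 0.226.

X = 0.226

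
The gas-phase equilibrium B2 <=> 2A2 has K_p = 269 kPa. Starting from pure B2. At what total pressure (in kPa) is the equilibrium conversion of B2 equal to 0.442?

P = 277 kPa

Let X = conversion of B2 (basis 1 mol B2); extent of reaction ξ = X.
Species balance: n_B2 = 1 − X; n_A2 = 2X.
Summing: n_T = 1 + X.
K_p = p_A2^2 / (p_B2) with p_i = (n_i/n_T)·P.
At X = 0.442: the mole-fraction product g(X) = Π y_i^ν_i = 0.9712. Since K_p = g(X)·P^{1}, P = (K_p/g)^(1/1) = (269/0.9712)^(1/1) = 277 kPa.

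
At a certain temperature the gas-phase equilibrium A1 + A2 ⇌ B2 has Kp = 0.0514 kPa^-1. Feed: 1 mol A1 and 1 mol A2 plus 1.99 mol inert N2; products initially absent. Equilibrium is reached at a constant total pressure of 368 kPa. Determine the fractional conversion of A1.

X = 0.659

Basis: 1 mol A1 initially; let X = conversion of A1. Extent ξ = X.
At extent ξ: n_A1 = 1 − X; n_A2 = 1 − X; n_B2 = X; n_I = 1.99 (inert).
n_T = Σnᵢ = 3.99 − X.
y_i = n_i/n_T, p_i = y_i·P. Kp = p_B2 / (p_A1 p_A2).
Equating to 0.0514 kPa^-1 and solving on 0 < X < 1: X = 0.659.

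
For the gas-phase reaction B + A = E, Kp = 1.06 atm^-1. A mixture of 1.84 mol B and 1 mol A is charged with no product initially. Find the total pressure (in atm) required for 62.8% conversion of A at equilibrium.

P = 2.91 atm

Take 1 mol A as basis and let X be its fractional conversion, so ξ = X.
At extent ξ: n_B = 1.84 − X; n_A = 1 − X; n_E = X.
Summing: n_T = 2.84 − X.
Kp = p_E / (p_B p_A) with p_i = (n_i/n_T)·P.
At X = 0.628: the mole-fraction product g(X) = Π y_i^ν_i = 3.081. Since Kp = g(X)·P^{-1}, P = (g/Kp)^(1/1) = (3.081/1.06)^(1/1) = 2.91 atm.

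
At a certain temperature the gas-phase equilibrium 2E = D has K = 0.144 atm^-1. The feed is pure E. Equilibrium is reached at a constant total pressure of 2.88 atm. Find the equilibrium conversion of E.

Let X = conversion of E (basis 1 mol E); extent of reaction ξ = 0.5X.
Mole table: n_E = 1 − X; n_D = 0.5X.
Summing: n_T = 1 − 0.5X.
Mole fractions y_i = n_i/n_T; K = p_D / (p_E^2) with p_i = y_i·P.
Equating to 0.144 atm^-1 and solving on 0 < X < 1: X = 0.387.

X = 0.387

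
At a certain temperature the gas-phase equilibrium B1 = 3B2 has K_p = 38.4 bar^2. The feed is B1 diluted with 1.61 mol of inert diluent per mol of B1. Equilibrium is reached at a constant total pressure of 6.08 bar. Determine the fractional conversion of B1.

Let X = conversion of B1 (basis 1 mol B1); extent of reaction ξ = X.
At extent ξ: n_B1 = 1 − X; n_B2 = 3X; n_I = 1.61 (inert).
n_T = Σnᵢ = 2.61 + 2X.
With p_i = (n_i/n_T)P, K_p = p_B2^3 / (p_B1).
Setting this equal to 38.4 bar^2 and taking the physical root (0 < X < 1) gives X = 0.605.

X = 0.605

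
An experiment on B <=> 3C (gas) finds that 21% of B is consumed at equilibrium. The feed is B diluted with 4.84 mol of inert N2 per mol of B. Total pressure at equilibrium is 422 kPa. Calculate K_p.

K_p = 1.44e+03 kPa^2

Let X = conversion of B (basis 1 mol B); extent of reaction ξ = X.
Mole table: n_B = 1 − X; n_C = 3X; n_I = 4.84 (inert).
n_T = Σnᵢ = 5.84 + 2X.
At X = 0.21: n_B = 0.79, n_C = 0.63, n_T = 6.26.
p_i = (n_i/n_T)·P. K_p = p_C^3 / (p_B) = 1.44e+03 kPa^2.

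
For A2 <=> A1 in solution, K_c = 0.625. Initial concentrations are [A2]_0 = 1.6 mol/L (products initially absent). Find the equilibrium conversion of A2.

Let X = conversion of A2; extent ξ = 1.6·X mol/L.
Concentrations: [A2] = 1.6 − 1.6X; [A1] = 1.6X.
K_c = [A1] / ([A2]).
Solving K_c = 0.625 for X ∈ (0,1): X = 0.385.

X = 0.385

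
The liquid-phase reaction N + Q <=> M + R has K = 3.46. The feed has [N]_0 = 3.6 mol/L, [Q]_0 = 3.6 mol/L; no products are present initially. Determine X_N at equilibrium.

Let X = conversion of N; extent ξ = 3.6·X mol/L.
Concentrations: [N] = 3.6 − 3.6X; [Q] = 3.6 − 3.6X; [M] = 3.6X; [R] = 3.6X.
K = [M] [R] / ([N] [Q]).
This equals 3.46 at X = 0.650 (the root in 0 < X < 1).

X = 0.650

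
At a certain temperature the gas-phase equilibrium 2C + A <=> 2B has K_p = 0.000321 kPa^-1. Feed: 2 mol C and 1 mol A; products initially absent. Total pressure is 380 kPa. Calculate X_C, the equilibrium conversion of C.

X = 0.160

Let X = conversion of C (basis 2 mol C); extent of reaction ξ = X.
Species balance: n_C = 2 − 2X; n_A = 1 − X; n_B = 2X.
Summing: n_T = 3 − X.
Mole fractions y_i = n_i/n_T; K_p = p_B^2 / (p_C^2 p_A) with p_i = y_i·P.
Substituting and setting equal to 0.000321 kPa^-1 gives a polynomial in X; the root in (0,1) is X = 0.160.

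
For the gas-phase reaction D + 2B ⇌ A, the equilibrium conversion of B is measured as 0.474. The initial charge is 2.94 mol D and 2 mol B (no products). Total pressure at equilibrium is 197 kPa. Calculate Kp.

Kp = 7.13e-05 kPa^-2

Basis: 2 mol B initially; let X = conversion of B. Extent ξ = X.
At extent ξ: n_D = 2.94 − X; n_B = 2 − 2X; n_A = X.
Total moles n_T = 4.94 − 2X.
At X = 0.474: n_D = 2.47, n_B = 1.05, n_A = 0.474, n_T = 3.99.
p_i = (n_i/n_T)·P. Kp = p_A / (p_D p_B^2) = 7.13e-05 kPa^-2.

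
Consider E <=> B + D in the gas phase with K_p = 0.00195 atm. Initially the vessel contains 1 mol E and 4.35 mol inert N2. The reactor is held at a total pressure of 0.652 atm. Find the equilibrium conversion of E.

X = 0.120

Basis: 1 mol E initially; let X = conversion of E. Extent ξ = X.
Moles: n_E = 1 − X; n_B = X; n_D = X; n_I = 4.35 (inert).
Total moles n_T = 5.35 + X.
With p_i = (n_i/n_T)P, K_p = p_B p_D / (p_E).
Equating to 0.00195 atm and solving on 0 < X < 1: X = 0.120.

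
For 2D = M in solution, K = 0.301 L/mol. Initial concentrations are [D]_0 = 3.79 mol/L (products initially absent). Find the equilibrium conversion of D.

Let X = conversion of D; extent ξ = 3.79X/2 mol/L.
Concentrations: [D] = 3.79 − 3.79X; [M] = 1.9X.
K = [M] / ([D]^2).
Solving K = 0.301 for X ∈ (0,1): X = 0.522.

X = 0.522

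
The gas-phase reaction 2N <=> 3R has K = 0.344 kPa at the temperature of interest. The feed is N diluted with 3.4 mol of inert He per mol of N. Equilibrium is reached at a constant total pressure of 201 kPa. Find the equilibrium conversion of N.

Basis: 1 mol N initially; let X = conversion of N. Extent ξ = 0.5X.
At extent ξ: n_N = 1 − X; n_R = 1.5X; n_I = 3.4 (inert).
Total moles n_T = 4.4 + 0.5X.
With p_i = (n_i/n_T)P, K = p_R^3 / (p_N^2).
Substituting and setting equal to 0.344 kPa gives a polynomial in X; the root in (0,1) is X = 0.120.

X = 0.120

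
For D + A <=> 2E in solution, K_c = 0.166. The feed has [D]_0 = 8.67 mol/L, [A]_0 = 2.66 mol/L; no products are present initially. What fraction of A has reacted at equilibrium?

X = 0.295

Let X = conversion of A; extent ξ = 2.66·X mol/L.
Concentrations: [D] = 8.67 − 2.66X; [A] = 2.66 − 2.66X; [E] = 5.32X.
K_c = [E]^2 / ([D] [A]).
This equals 0.166 at X = 0.295 (the root in 0 < X < 1).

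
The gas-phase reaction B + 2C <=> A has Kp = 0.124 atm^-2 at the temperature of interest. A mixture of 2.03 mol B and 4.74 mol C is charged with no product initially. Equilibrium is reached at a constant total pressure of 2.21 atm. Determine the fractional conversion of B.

X = 0.208

Basis: 2.03 mol B initially; let X = conversion of B. Extent ξ = 2.03X.
At extent ξ: n_B = 2.03 − 2.03X; n_C = 4.74 − 4.06X; n_A = 2.03X.
Summing: n_T = 6.77 − 4.06X.
y_i = n_i/n_T, p_i = y_i·P. Kp = p_A / (p_B p_C^2).
Substituting and setting equal to 0.124 atm^-2 gives a polynomial in X; the root in (0,1) is X = 0.208.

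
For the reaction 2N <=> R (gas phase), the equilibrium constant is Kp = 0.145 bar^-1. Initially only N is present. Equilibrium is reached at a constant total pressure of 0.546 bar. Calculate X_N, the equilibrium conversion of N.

Let X = conversion of N (basis 1 mol N); extent of reaction ξ = 0.5X.
Mole table: n_N = 1 − X; n_R = 0.5X.
Total moles n_T = 1 − 0.5X.
With p_i = (n_i/n_T)P, Kp = p_R / (p_N^2).
Setting this equal to 0.145 bar^-1 and taking the physical root (0 < X < 1) gives X = 0.129.

X = 0.129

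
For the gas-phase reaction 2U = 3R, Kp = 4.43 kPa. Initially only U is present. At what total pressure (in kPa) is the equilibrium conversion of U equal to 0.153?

P = 283 kPa

Take 1 mol U as basis and let X be its fractional conversion, so ξ = 0.5X.
Mole table: n_U = 1 − X; n_R = 1.5X.
Total moles n_T = 1 + 0.5X.
Kp = p_R^3 / (p_U^2) with p_i = (n_i/n_T)·P.
At X = 0.153: the mole-fraction product g(X) = Π y_i^ν_i = 0.01565. Since Kp = g(X)·P^{1}, P = (Kp/g)^(1/1) = (4.43/0.01565)^(1/1) = 283 kPa.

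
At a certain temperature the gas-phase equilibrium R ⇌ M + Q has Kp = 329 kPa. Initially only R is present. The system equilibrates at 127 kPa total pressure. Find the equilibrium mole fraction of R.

y_R = 0.081

Let X = conversion of R (basis 1 mol R); extent of reaction ξ = X.
Mole table: n_R = 1 − X; n_M = X; n_Q = X.
Total moles n_T = 1 + X.
With p_i = (n_i/n_T)P, Kp = p_M p_Q / (p_R).
This yields a degree-2 equation in X; solving on (0,1), X = 0.849.
Then n_R = 0.151, n_T = 1.85, so y_R = 0.081.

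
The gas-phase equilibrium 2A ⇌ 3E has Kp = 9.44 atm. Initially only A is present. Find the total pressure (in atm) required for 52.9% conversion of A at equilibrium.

Let X = conversion of A (basis 1 mol A); extent of reaction ξ = 0.5X.
Species balance: n_A = 1 − X; n_E = 1.5X.
Summing: n_T = 1 + 0.5X.
Kp = p_E^3 / (p_A^2) with p_i = (n_i/n_T)·P.
At X = 0.529: the mole-fraction product g(X) = Π y_i^ν_i = 1.781. Since Kp = g(X)·P^{1}, P = (Kp/g)^(1/1) = (9.44/1.781)^(1/1) = 5.3 atm.

P = 5.3 atm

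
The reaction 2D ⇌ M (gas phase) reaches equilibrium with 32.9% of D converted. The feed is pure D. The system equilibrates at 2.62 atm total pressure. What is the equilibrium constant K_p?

Basis: 1 mol D initially; let X = conversion of D. Extent ξ = 0.5X.
Species balance: n_D = 1 − X; n_M = 0.5X.
n_T = Σnᵢ = 1 − 0.5X.
At X = 0.329: n_D = 0.671, n_M = 0.165, n_T = 0.836.
p_i = (n_i/n_T)·P. K_p = p_M / (p_D^2) = 0.117 atm^-1.

K_p = 0.117 atm^-1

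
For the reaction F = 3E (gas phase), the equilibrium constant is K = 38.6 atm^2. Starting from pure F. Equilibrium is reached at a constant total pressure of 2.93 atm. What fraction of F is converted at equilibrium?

X = 0.670

Take 1 mol F as basis and let X be its fractional conversion, so ξ = X.
Mole table: n_F = 1 − X; n_E = 3X.
Total moles n_T = 1 + 2X.
y_i = n_i/n_T, p_i = y_i·P. K = p_E^3 / (p_F).
Equating to 38.6 atm^2 and solving on 0 < X < 1: X = 0.670.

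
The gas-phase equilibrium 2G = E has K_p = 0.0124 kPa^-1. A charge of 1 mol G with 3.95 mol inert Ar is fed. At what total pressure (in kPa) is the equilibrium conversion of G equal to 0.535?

P = 467 kPa

Let X = conversion of G (basis 1 mol G); extent of reaction ξ = 0.5X.
Mole table: n_G = 1 − X; n_E = 0.5X; n_I = 3.95 (inert).
Summing: n_T = 4.95 − 0.5X.
K_p = p_E / (p_G^2) with p_i = (n_i/n_T)·P.
At X = 0.535: the mole-fraction product g(X) = Π y_i^ν_i = 5.793. Since K_p = g(X)·P^{-1}, P = (g/K_p)^(1/1) = (5.793/0.0124)^(1/1) = 467 kPa.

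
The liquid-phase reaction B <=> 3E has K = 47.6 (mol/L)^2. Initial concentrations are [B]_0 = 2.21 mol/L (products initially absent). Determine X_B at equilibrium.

X = 0.547

Let X = conversion of B; extent ξ = 2.21·X mol/L.
Concentrations: [B] = 2.21 − 2.21X; [E] = 6.63X.
K = [E]^3 / ([B]).
This equals 47.6 at X = 0.547 (the root in 0 < X < 1).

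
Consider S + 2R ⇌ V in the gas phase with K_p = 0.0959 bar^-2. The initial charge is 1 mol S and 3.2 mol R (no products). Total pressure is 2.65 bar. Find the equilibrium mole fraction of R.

Let X = conversion of S (basis 1 mol S); extent of reaction ξ = X.
At extent ξ: n_S = 1 − X; n_R = 3.2 − 2X; n_V = X.
n_T = Σnᵢ = 4.2 − 2X.
y_i = n_i/n_T, p_i = y_i·P. K_p = p_V / (p_S p_R^2).
This yields a degree-3 equation in X; solving on (0,1), X = 0.263.
Then n_R = 2.67, n_T = 3.67, so y_R = 0.728.

y_R = 0.728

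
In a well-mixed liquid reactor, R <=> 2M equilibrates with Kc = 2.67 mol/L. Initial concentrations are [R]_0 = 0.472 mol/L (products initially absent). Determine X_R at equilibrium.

X = 0.676

Let X = conversion of R; extent ξ = 0.472·X mol/L.
Concentrations: [R] = 0.472 − 0.472X; [M] = 0.944X.
Kc = [M]^2 / ([R]).
This equals 2.67 at X = 0.676 (the root in 0 < X < 1).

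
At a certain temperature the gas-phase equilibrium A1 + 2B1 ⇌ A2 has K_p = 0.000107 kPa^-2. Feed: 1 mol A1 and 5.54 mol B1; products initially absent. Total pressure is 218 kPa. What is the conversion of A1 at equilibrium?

Take 1 mol A1 as basis and let X be its fractional conversion, so ξ = X.
At extent ξ: n_A1 = 1 − X; n_B1 = 5.54 − 2X; n_A2 = X.
Total moles n_T = 6.54 − 2X.
y_i = n_i/n_T, p_i = y_i·P. K_p = p_A2 / (p_A1 p_B1^2).
This yields a degree-3 equation in X; solving on (0,1), X = 0.765.

X = 0.765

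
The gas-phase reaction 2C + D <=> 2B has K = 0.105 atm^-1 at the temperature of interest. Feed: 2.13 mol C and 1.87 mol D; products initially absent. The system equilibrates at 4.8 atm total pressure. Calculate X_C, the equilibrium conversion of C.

Take 2.13 mol C as basis and let X be its fractional conversion, so ξ = 1.06X.
Moles: n_C = 2.13 − 2.13X; n_D = 1.87 − 1.06X; n_B = 2.13X.
Total moles n_T = 4 − 1.06X.
Mole fractions y_i = n_i/n_T; K = p_B^2 / (p_C^2 p_D) with p_i = y_i·P.
Substituting and setting equal to 0.105 atm^-1 gives a polynomial in X; the root in (0,1) is X = 0.315.

X = 0.315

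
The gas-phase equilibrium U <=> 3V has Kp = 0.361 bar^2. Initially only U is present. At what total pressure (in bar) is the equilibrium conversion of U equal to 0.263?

P = 1.12 bar

Take 1 mol U as basis and let X be its fractional conversion, so ξ = X.
Moles: n_U = 1 − X; n_V = 3X.
Total moles n_T = 1 + 2X.
Kp = p_V^3 / (p_U) with p_i = (n_i/n_T)·P.
At X = 0.263: the mole-fraction product g(X) = Π y_i^ν_i = 0.2862. Since Kp = g(X)·P^{2}, P = (Kp/g)^(1/2) = (0.361/0.2862)^(1/2) = 1.12 bar.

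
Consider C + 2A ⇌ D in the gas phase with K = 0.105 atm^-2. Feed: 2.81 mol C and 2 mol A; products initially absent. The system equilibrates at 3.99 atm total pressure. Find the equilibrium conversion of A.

X = 0.380

Let X = conversion of A (basis 2 mol A); extent of reaction ξ = X.
At extent ξ: n_C = 2.81 − X; n_A = 2 − 2X; n_D = X.
Summing: n_T = 4.81 − 2X.
With p_i = (n_i/n_T)P, K = p_D / (p_C p_A^2).
Substituting and setting equal to 0.105 atm^-2 gives a polynomial in X; the root in (0,1) is X = 0.380.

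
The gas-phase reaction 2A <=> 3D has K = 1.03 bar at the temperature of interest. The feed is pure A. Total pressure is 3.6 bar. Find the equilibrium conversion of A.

X = 0.348

Let X = conversion of A (basis 1 mol A); extent of reaction ξ = 0.5X.
Mole table: n_A = 1 − X; n_D = 1.5X.
Total moles n_T = 1 + 0.5X.
y_i = n_i/n_T, p_i = y_i·P. K = p_D^3 / (p_A^2).
Substituting and setting equal to 1.03 bar gives a polynomial in X; the root in (0,1) is X = 0.348.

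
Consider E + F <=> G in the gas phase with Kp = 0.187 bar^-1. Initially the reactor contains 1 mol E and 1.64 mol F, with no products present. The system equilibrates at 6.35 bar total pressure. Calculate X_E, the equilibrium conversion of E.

X = 0.397

Take 1 mol E as basis and let X be its fractional conversion, so ξ = X.
At extent ξ: n_E = 1 − X; n_F = 1.64 − X; n_G = X.
Summing: n_T = 2.64 − X.
y_i = n_i/n_T, p_i = y_i·P. Kp = p_G / (p_E p_F).
Setting this equal to 0.187 bar^-1 and taking the physical root (0 < X < 1) gives X = 0.397.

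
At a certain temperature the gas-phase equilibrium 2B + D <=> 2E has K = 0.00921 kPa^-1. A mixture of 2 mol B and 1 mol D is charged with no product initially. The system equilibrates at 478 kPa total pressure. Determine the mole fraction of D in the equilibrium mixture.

Take 2 mol B as basis and let X be its fractional conversion, so ξ = X.
At extent ξ: n_B = 2 − 2X; n_D = 1 − X; n_E = 2X.
Summing: n_T = 3 − X.
y_i = n_i/n_T, p_i = y_i·P. K = p_E^2 / (p_B^2 p_D).
Substituting and setting equal to 0.00921 kPa^-1 gives a polynomial in X; the root in (0,1) is X = 0.487.
Then n_D = 0.513, n_T = 2.51, so y_D = 0.204.

y_D = 0.204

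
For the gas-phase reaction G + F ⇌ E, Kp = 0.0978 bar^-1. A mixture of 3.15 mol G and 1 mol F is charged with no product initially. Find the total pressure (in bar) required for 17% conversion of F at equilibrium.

P = 2.8 bar

Take 1 mol F as basis and let X be its fractional conversion, so ξ = X.
At extent ξ: n_G = 3.15 − X; n_F = 1 − X; n_E = X.
Summing: n_T = 4.15 − X.
Kp = p_E / (p_G p_F) with p_i = (n_i/n_T)·P.
At X = 0.17: the mole-fraction product g(X) = Π y_i^ν_i = 0.2736. Since Kp = g(X)·P^{-1}, P = (g/Kp)^(1/1) = (0.2736/0.0978)^(1/1) = 2.8 bar.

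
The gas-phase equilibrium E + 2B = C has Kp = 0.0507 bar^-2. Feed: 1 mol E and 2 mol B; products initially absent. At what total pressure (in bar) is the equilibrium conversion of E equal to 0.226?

P = 3.95 bar

Let X = conversion of E (basis 1 mol E); extent of reaction ξ = X.
At extent ξ: n_E = 1 − X; n_B = 2 − 2X; n_C = X.
Total moles n_T = 3 − 2X.
Kp = p_C / (p_E p_B^2) with p_i = (n_i/n_T)·P.
At X = 0.226: the mole-fraction product g(X) = Π y_i^ν_i = 0.7911. Since Kp = g(X)·P^{-2}, P = (g/Kp)^(1/2) = (0.7911/0.0507)^(1/2) = 3.95 bar.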